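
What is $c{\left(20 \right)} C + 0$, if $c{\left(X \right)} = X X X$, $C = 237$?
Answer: $1896000$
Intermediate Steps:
$c{\left(X \right)} = X^{3}$ ($c{\left(X \right)} = X^{2} X = X^{3}$)
$c{\left(20 \right)} C + 0 = 20^{3} \cdot 237 + 0 = 8000 \cdot 237 + 0 = 1896000 + 0 = 1896000$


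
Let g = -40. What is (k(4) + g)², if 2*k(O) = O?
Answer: 1444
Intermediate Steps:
k(O) = O/2
(k(4) + g)² = ((½)*4 - 40)² = (2 - 40)² = (-38)² = 1444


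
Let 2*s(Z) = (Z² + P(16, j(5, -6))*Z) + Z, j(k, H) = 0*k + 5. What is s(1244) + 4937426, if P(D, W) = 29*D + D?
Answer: 6010376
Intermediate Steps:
j(k, H) = 5 (j(k, H) = 0 + 5 = 5)
P(D, W) = 30*D
s(Z) = Z²/2 + 481*Z/2 (s(Z) = ((Z² + (30*16)*Z) + Z)/2 = ((Z² + 480*Z) + Z)/2 = (Z² + 481*Z)/2 = Z²/2 + 481*Z/2)
s(1244) + 4937426 = (½)*1244*(481 + 1244) + 4937426 = (½)*1244*1725 + 4937426 = 1072950 + 4937426 = 6010376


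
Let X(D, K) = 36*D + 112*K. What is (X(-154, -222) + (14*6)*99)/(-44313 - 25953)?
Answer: 526/1673 ≈ 0.31441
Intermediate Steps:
(X(-154, -222) + (14*6)*99)/(-44313 - 25953) = ((36*(-154) + 112*(-222)) + (14*6)*99)/(-44313 - 25953) = ((-5544 - 24864) + 84*99)/(-70266) = (-30408 + 8316)*(-1/70266) = -22092*(-1/70266) = 526/1673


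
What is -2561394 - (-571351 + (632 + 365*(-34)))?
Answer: -1978265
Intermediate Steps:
-2561394 - (-571351 + (632 + 365*(-34))) = -2561394 - (-571351 + (632 - 12410)) = -2561394 - (-571351 - 11778) = -2561394 - 1*(-583129) = -2561394 + 583129 = -1978265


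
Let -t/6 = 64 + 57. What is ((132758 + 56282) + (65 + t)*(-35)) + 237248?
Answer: 449423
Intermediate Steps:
t = -726 (t = -6*(64 + 57) = -6*121 = -726)
((132758 + 56282) + (65 + t)*(-35)) + 237248 = ((132758 + 56282) + (65 - 726)*(-35)) + 237248 = (189040 - 661*(-35)) + 237248 = (189040 + 23135) + 237248 = 212175 + 237248 = 449423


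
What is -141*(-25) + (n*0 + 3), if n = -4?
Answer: 3528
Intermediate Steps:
-141*(-25) + (n*0 + 3) = -141*(-25) + (-4*0 + 3) = 3525 + (0 + 3) = 3525 + 3 = 3528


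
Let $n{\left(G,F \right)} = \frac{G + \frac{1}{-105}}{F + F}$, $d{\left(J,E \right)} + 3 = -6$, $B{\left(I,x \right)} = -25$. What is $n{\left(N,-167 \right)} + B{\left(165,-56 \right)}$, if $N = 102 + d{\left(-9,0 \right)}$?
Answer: $- \frac{443257}{17535} \approx -25.278$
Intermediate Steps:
$d{\left(J,E \right)} = -9$ ($d{\left(J,E \right)} = -3 - 6 = -9$)
$N = 93$ ($N = 102 - 9 = 93$)
$n{\left(G,F \right)} = \frac{- \frac{1}{105} + G}{2 F}$ ($n{\left(G,F \right)} = \frac{G - \frac{1}{105}}{2 F} = \left(- \frac{1}{105} + G\right) \frac{1}{2 F} = \frac{- \frac{1}{105} + G}{2 F}$)
$n{\left(N,-167 \right)} + B{\left(165,-56 \right)} = \frac{-1 + 105 \cdot 93}{210 \left(-167\right)} - 25 = \frac{1}{210} \left(- \frac{1}{167}\right) \left(-1 + 9765\right) - 25 = \frac{1}{210} \left(- \frac{1}{167}\right) 9764 - 25 = - \frac{4882}{17535} - 25 = - \frac{443257}{17535}$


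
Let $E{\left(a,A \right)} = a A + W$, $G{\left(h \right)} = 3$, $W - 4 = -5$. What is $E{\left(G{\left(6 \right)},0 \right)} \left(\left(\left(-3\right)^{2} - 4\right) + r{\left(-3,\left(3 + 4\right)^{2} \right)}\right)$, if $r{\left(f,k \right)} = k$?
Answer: $-54$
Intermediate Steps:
$W = -1$ ($W = 4 - 5 = -1$)
$E{\left(a,A \right)} = -1 + A a$ ($E{\left(a,A \right)} = a A - 1 = A a - 1 = -1 + A a$)
$E{\left(G{\left(6 \right)},0 \right)} \left(\left(\left(-3\right)^{2} - 4\right) + r{\left(-3,\left(3 + 4\right)^{2} \right)}\right) = \left(-1 + 0 \cdot 3\right) \left(\left(\left(-3\right)^{2} - 4\right) + \left(3 + 4\right)^{2}\right) = \left(-1 + 0\right) \left(\left(9 - 4\right) + 7^{2}\right) = - (5 + 49) = \left(-1\right) 54 = -54$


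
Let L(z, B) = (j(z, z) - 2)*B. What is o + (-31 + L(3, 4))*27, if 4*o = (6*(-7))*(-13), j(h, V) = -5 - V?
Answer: -3561/2 ≈ -1780.5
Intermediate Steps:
L(z, B) = B*(-7 - z) (L(z, B) = ((-5 - z) - 2)*B = (-7 - z)*B = B*(-7 - z))
o = 273/2 (o = ((6*(-7))*(-13))/4 = (-42*(-13))/4 = (1/4)*546 = 273/2 ≈ 136.50)
o + (-31 + L(3, 4))*27 = 273/2 + (-31 - 1*4*(7 + 3))*27 = 273/2 + (-31 - 1*4*10)*27 = 273/2 + (-31 - 40)*27 = 273/2 - 71*27 = 273/2 - 1917 = -3561/2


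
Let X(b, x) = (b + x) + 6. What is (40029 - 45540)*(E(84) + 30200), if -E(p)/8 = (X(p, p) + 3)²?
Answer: 1214800752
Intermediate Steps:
X(b, x) = 6 + b + x
E(p) = -8*(9 + 2*p)² (E(p) = -8*((6 + p + p) + 3)² = -8*((6 + 2*p) + 3)² = -8*(9 + 2*p)²)
(40029 - 45540)*(E(84) + 30200) = (40029 - 45540)*(-8*(9 + 2*84)² + 30200) = -5511*(-8*(9 + 168)² + 30200) = -5511*(-8*177² + 30200) = -5511*(-8*31329 + 30200) = -5511*(-250632 + 30200) = -5511*(-220432) = 1214800752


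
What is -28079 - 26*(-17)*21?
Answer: -18797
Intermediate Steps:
-28079 - 26*(-17)*21 = -28079 - (-442)*21 = -28079 - 1*(-9282) = -28079 + 9282 = -18797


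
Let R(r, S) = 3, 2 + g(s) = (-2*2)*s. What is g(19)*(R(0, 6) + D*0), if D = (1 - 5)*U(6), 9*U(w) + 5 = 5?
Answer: -234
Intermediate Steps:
g(s) = -2 - 4*s (g(s) = -2 + (-2*2)*s = -2 - 4*s)
U(w) = 0 (U(w) = -5/9 + (1/9)*5 = -5/9 + 5/9 = 0)
D = 0 (D = (1 - 5)*0 = -4*0 = 0)
g(19)*(R(0, 6) + D*0) = (-2 - 4*19)*(3 + 0*0) = (-2 - 76)*(3 + 0) = -78*3 = -234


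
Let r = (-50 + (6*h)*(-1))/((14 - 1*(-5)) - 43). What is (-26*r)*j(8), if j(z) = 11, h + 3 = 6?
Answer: -2431/3 ≈ -810.33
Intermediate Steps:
h = 3 (h = -3 + 6 = 3)
r = 17/6 (r = (-50 + (6*3)*(-1))/((14 - 1*(-5)) - 43) = (-50 + 18*(-1))/((14 + 5) - 43) = (-50 - 18)/(19 - 43) = -68/(-24) = -68*(-1/24) = 17/6 ≈ 2.8333)
(-26*r)*j(8) = -26*17/6*11 = -221/3*11 = -2431/3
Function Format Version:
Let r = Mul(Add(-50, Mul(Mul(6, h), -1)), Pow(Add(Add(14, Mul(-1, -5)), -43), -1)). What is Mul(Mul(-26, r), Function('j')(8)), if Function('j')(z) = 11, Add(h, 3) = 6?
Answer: Rational(-2431, 3) ≈ -810.33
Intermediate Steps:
h = 3 (h = Add(-3, 6) = 3)
r = Rational(17, 6) (r = Mul(Add(-50, Mul(Mul(6, 3), -1)), Pow(Add(Add(14, Mul(-1, -5)), -43), -1)) = Mul(Add(-50, Mul(18, -1)), Pow(Add(Add(14, 5), -43), -1)) = Mul(Add(-50, -18), Pow(Add(19, -43), -1)) = Mul(-68, Pow(-24, -1)) = Mul(-68, Rational(-1, 24)) = Rational(17, 6) ≈ 2.8333)
Mul(Mul(-26, r), Function('j')(8)) = Mul(Mul(-26, Rational(17, 6)), 11) = Mul(Rational(-221, 3), 11) = Rational(-2431, 3)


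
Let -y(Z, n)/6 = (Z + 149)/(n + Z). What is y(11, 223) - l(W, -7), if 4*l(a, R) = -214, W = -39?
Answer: 3853/78 ≈ 49.397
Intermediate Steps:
l(a, R) = -107/2 (l(a, R) = (¼)*(-214) = -107/2)
y(Z, n) = -6*(149 + Z)/(Z + n) (y(Z, n) = -6*(Z + 149)/(n + Z) = -6*(149 + Z)/(Z + n))
y(11, 223) - l(W, -7) = 6*(-149 - 1*11)/(11 + 223) - 1*(-107/2) = 6*(-149 - 11)/234 + 107/2 = 6*(1/234)*(-160) + 107/2 = -160/39 + 107/2 = 3853/78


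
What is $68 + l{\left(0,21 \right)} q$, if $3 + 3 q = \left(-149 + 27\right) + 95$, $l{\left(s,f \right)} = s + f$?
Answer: $-142$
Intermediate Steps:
$l{\left(s,f \right)} = f + s$
$q = -10$ ($q = -1 + \frac{\left(-149 + 27\right) + 95}{3} = -1 + \frac{-122 + 95}{3} = -1 + \frac{1}{3} \left(-27\right) = -1 - 9 = -10$)
$68 + l{\left(0,21 \right)} q = 68 + \left(21 + 0\right) \left(-10\right) = 68 + 21 \left(-10\right) = 68 - 210 = -142$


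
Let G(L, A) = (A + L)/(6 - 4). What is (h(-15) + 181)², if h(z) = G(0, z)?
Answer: 120409/4 ≈ 30102.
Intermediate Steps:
G(L, A) = A/2 + L/2 (G(L, A) = (A + L)/2 = (A + L)*(½) = A/2 + L/2)
h(z) = z/2 (h(z) = z/2 + (½)*0 = z/2 + 0 = z/2)
(h(-15) + 181)² = ((½)*(-15) + 181)² = (-15/2 + 181)² = (347/2)² = 120409/4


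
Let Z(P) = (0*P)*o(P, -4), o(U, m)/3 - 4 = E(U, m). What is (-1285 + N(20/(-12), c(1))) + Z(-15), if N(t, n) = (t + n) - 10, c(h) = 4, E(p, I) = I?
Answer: -3878/3 ≈ -1292.7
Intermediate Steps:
o(U, m) = 12 + 3*m
Z(P) = 0 (Z(P) = (0*P)*(12 + 3*(-4)) = 0*(12 - 12) = 0*0 = 0)
N(t, n) = -10 + n + t (N(t, n) = (n + t) - 10 = -10 + n + t)
(-1285 + N(20/(-12), c(1))) + Z(-15) = (-1285 + (-10 + 4 + 20/(-12))) + 0 = (-1285 + (-10 + 4 + 20*(-1/12))) + 0 = (-1285 + (-10 + 4 - 5/3)) + 0 = (-1285 - 23/3) + 0 = -3878/3 + 0 = -3878/3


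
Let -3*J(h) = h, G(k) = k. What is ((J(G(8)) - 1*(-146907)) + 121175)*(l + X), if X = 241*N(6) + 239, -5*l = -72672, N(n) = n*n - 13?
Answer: 81696104516/15 ≈ 5.4464e+9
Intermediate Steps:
J(h) = -h/3
N(n) = -13 + n**2 (N(n) = n**2 - 13 = -13 + n**2)
l = 72672/5 (l = -1/5*(-72672) = 72672/5 ≈ 14534.)
X = 5782 (X = 241*(-13 + 6**2) + 239 = 241*(-13 + 36) + 239 = 241*23 + 239 = 5543 + 239 = 5782)
((J(G(8)) - 1*(-146907)) + 121175)*(l + X) = ((-1/3*8 - 1*(-146907)) + 121175)*(72672/5 + 5782) = ((-8/3 + 146907) + 121175)*(101582/5) = (440713/3 + 121175)*(101582/5) = (804238/3)*(101582/5) = 81696104516/15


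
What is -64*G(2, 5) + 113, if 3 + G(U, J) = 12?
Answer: -463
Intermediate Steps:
G(U, J) = 9 (G(U, J) = -3 + 12 = 9)
-64*G(2, 5) + 113 = -64*9 + 113 = -576 + 113 = -463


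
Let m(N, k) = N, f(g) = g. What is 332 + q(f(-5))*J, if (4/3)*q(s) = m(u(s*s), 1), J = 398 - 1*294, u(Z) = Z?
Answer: 2282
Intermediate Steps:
J = 104 (J = 398 - 294 = 104)
q(s) = 3*s²/4 (q(s) = 3*(s*s)/4 = 3*s²/4)
332 + q(f(-5))*J = 332 + ((¾)*(-5)²)*104 = 332 + ((¾)*25)*104 = 332 + (75/4)*104 = 332 + 1950 = 2282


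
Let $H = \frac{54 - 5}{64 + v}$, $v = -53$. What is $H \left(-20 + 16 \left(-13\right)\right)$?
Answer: $- \frac{11172}{11} \approx -1015.6$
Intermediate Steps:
$H = \frac{49}{11}$ ($H = \frac{54 - 5}{64 - 53} = \frac{49}{11} \approx 4.4545$)
$H \left(-20 + 16 \left(-13\right)\right) = \frac{49 \left(-20 + 16 \left(-13\right)\right)}{11} = \frac{49 \left(-20 - 208\right)}{11} = \frac{49}{11} \left(-228\right) = - \frac{11172}{11}$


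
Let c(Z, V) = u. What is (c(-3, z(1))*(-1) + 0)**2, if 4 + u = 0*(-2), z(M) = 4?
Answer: 16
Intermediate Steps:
u = -4 (u = -4 + 0*(-2) = -4 + 0 = -4)
c(Z, V) = -4
(c(-3, z(1))*(-1) + 0)**2 = (-4*(-1) + 0)**2 = (4 + 0)**2 = 4**2 = 16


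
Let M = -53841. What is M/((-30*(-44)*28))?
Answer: -17947/12320 ≈ -1.4567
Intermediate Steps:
M/((-30*(-44)*28)) = -53841/(-30*(-44)*28) = -53841/(1320*28) = -53841/36960 = -53841*1/36960 = -17947/12320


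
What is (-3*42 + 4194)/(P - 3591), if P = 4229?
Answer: 2034/319 ≈ 6.3762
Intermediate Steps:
(-3*42 + 4194)/(P - 3591) = (-3*42 + 4194)/(4229 - 3591) = (-126 + 4194)/638 = 4068*(1/638) = 2034/319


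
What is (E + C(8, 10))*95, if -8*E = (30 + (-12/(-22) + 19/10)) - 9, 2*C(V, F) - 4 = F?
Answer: 68039/176 ≈ 386.58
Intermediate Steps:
C(V, F) = 2 + F/2
E = -2579/880 (E = -((30 + (-12/(-22) + 19/10)) - 9)/8 = -((30 + (-12*(-1/22) + 19*(⅒))) - 9)/8 = -((30 + (6/11 + 19/10)) - 9)/8 = -((30 + 269/110) - 9)/8 = -(3569/110 - 9)/8 = -⅛*2579/110 = -2579/880 ≈ -2.9307)
(E + C(8, 10))*95 = (-2579/880 + (2 + (½)*10))*95 = (-2579/880 + (2 + 5))*95 = (-2579/880 + 7)*95 = (3581/880)*95 = 68039/176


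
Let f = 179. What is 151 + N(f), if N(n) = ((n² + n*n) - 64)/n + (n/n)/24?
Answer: 2185307/4296 ≈ 508.68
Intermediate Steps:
N(n) = 1/24 + (-64 + 2*n²)/n (N(n) = ((n² + n²) - 64)/n + 1*(1/24) = (2*n² - 64)/n + 1/24 = (-64 + 2*n²)/n + 1/24 = 1/24 + (-64 + 2*n²)/n)
151 + N(f) = 151 + (1/24 - 64/179 + 2*179) = 151 + (1/24 - 64*1/179 + 358) = 151 + (1/24 - 64/179 + 358) = 151 + 1536611/4296 = 2185307/4296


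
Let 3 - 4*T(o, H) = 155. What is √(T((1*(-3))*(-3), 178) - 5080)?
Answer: I*√5118 ≈ 71.54*I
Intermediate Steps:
T(o, H) = -38 (T(o, H) = ¾ - ¼*155 = ¾ - 155/4 = -38)
√(T((1*(-3))*(-3), 178) - 5080) = √(-38 - 5080) = √(-5118) = I*√5118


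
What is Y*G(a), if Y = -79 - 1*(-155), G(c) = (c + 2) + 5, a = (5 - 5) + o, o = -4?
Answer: 228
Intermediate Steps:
a = -4 (a = (5 - 5) - 4 = 0 - 4 = -4)
G(c) = 7 + c (G(c) = (2 + c) + 5 = 7 + c)
Y = 76 (Y = -79 + 155 = 76)
Y*G(a) = 76*(7 - 4) = 76*3 = 228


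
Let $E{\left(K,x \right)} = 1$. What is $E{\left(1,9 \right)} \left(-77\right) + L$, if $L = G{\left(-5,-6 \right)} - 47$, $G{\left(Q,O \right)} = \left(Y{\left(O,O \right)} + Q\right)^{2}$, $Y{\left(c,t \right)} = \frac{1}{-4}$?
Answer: $- \frac{1543}{16} \approx -96.438$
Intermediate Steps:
$Y{\left(c,t \right)} = - \frac{1}{4}$
$G{\left(Q,O \right)} = \left(- \frac{1}{4} + Q\right)^{2}$
$L = - \frac{311}{16}$ ($L = \frac{\left(-1 + 4 \left(-5\right)\right)^{2}}{16} - 47 = \frac{\left(-1 - 20\right)^{2}}{16} - 47 = \frac{\left(-21\right)^{2}}{16} - 47 = \frac{1}{16} \cdot 441 - 47 = \frac{441}{16} - 47 = - \frac{311}{16} \approx -19.438$)
$E{\left(1,9 \right)} \left(-77\right) + L = 1 \left(-77\right) - \frac{311}{16} = -77 - \frac{311}{16} = - \frac{1543}{16}$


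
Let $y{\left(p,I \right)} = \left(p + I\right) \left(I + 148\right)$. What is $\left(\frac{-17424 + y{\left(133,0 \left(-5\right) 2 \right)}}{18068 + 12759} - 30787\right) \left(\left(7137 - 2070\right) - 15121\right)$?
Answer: $\frac{9541935593806}{30827} \approx 3.0953 \cdot 10^{8}$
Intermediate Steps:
$y{\left(p,I \right)} = \left(148 + I\right) \left(I + p\right)$ ($y{\left(p,I \right)} = \left(I + p\right) \left(148 + I\right) = \left(148 + I\right) \left(I + p\right)$)
$\left(\frac{-17424 + y{\left(133,0 \left(-5\right) 2 \right)}}{18068 + 12759} - 30787\right) \left(\left(7137 - 2070\right) - 15121\right) = \left(\frac{-17424 + \left(\left(0 \left(-5\right) 2\right)^{2} + 148 \cdot 0 \left(-5\right) 2 + 148 \cdot 133 + 0 \left(-5\right) 2 \cdot 133\right)}{18068 + 12759} - 30787\right) \left(\left(7137 - 2070\right) - 15121\right) = \left(\frac{-17424 + \left(\left(0 \cdot 2\right)^{2} + 148 \cdot 0 \cdot 2 + 19684 + 0 \cdot 2 \cdot 133\right)}{30827} - 30787\right) \left(\left(7137 - 2070\right) - 15121\right) = \left(\left(-17424 + \left(0^{2} + 148 \cdot 0 + 19684 + 0 \cdot 133\right)\right) \frac{1}{30827} - 30787\right) \left(5067 - 15121\right) = \left(\left(-17424 + \left(0 + 0 + 19684 + 0\right)\right) \frac{1}{30827} - 30787\right) \left(-10054\right) = \left(\left(-17424 + 19684\right) \frac{1}{30827} - 30787\right) \left(-10054\right) = \left(2260 \cdot \frac{1}{30827} - 30787\right) \left(-10054\right) = \left(\frac{2260}{30827} - 30787\right) \left(-10054\right) = \left(- \frac{949068589}{30827}\right) \left(-10054\right) = \frac{9541935593806}{30827}$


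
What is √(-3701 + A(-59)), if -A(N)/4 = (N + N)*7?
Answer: I*√397 ≈ 19.925*I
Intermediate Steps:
A(N) = -56*N (A(N) = -4*(N + N)*7 = -4*2*N*7 = -56*N)
√(-3701 + A(-59)) = √(-3701 - 56*(-59)) = √(-3701 + 3304) = √(-397) = I*√397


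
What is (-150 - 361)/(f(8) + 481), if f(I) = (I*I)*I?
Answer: -511/993 ≈ -0.51460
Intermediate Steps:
f(I) = I³ (f(I) = I²*I = I³)
(-150 - 361)/(f(8) + 481) = (-150 - 361)/(8³ + 481) = -511/(512 + 481) = -511/993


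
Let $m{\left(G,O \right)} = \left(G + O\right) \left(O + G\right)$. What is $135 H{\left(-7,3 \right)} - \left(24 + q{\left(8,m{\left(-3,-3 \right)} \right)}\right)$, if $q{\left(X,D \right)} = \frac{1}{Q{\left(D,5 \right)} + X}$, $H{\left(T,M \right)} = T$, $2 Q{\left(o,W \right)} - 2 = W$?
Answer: $- \frac{22289}{23} \approx -969.09$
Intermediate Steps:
$m{\left(G,O \right)} = \left(G + O\right)^{2}$ ($m{\left(G,O \right)} = \left(G + O\right) \left(G + O\right) = \left(G + O\right)^{2}$)
$Q{\left(o,W \right)} = 1 + \frac{W}{2}$
$q{\left(X,D \right)} = \frac{1}{\frac{7}{2} + X}$ ($q{\left(X,D \right)} = \frac{1}{\left(1 + \frac{1}{2} \cdot 5\right) + X} = \frac{1}{\left(1 + \frac{5}{2}\right) + X} = \frac{1}{\frac{7}{2} + X}$)
$135 H{\left(-7,3 \right)} - \left(24 + q{\left(8,m{\left(-3,-3 \right)} \right)}\right) = 135 \left(-7\right) - \left(24 + \frac{2}{7 + 2 \cdot 8}\right) = -945 - \left(24 + \frac{2}{7 + 16}\right) = -945 - \left(24 + \frac{2}{23}\right) = -945 - \left(24 + 2 \cdot \frac{1}{23}\right) = -945 - \frac{554}{23} = - \frac{22289}{23}$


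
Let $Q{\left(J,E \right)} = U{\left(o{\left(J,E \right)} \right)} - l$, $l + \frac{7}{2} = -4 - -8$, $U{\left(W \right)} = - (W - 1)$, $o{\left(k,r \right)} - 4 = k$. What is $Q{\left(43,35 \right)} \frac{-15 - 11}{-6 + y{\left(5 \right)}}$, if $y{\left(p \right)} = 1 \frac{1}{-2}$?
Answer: $-186$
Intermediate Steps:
$o{\left(k,r \right)} = 4 + k$
$U{\left(W \right)} = 1 - W$ ($U{\left(W \right)} = - (-1 + W) = 1 - W$)
$y{\left(p \right)} = - \frac{1}{2}$ ($y{\left(p \right)} = 1 \left(- \frac{1}{2}\right) = - \frac{1}{2}$)
$l = \frac{1}{2}$ ($l = - \frac{7}{2} - -4 = - \frac{7}{2} + \left(-4 + 8\right) = - \frac{7}{2} + 4 = \frac{1}{2} \approx 0.5$)
$Q{\left(J,E \right)} = - \frac{7}{2} - J$ ($Q{\left(J,E \right)} = \left(1 - \left(4 + J\right)\right) - \frac{1}{2} = \left(-3 - J\right) - \frac{1}{2} = - \frac{7}{2} - J$)
$Q{\left(43,35 \right)} \frac{-15 - 11}{-6 + y{\left(5 \right)}} = \left(- \frac{7}{2} - 43\right) \frac{-15 - 11}{-6 - \frac{1}{2}} = \left(- \frac{7}{2} - 43\right) \left(- \frac{26}{- \frac{13}{2}}\right) = - \frac{93 \left(\left(-26\right) \left(- \frac{2}{13}\right)\right)}{2} = \left(- \frac{93}{2}\right) 4 = -186$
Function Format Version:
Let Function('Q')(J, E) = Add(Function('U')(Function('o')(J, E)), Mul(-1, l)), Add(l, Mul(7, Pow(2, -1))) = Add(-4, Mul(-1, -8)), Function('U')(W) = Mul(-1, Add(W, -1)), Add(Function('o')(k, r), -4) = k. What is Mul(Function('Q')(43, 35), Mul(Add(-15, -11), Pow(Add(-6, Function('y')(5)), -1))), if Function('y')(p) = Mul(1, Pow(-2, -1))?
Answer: -186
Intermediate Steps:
Function('o')(k, r) = Add(4, k)
Function('U')(W) = Add(1, Mul(-1, W)) (Function('U')(W) = Mul(-1, Add(-1, W)) = Add(1, Mul(-1, W)))
Function('y')(p) = Rational(-1, 2) (Function('y')(p) = Mul(1, Rational(-1, 2)) = Rational(-1, 2))
l = Rational(1, 2) (l = Add(Rational(-7, 2), Add(-4, Mul(-1, -8))) = Add(Rational(-7, 2), Add(-4, 8)) = Add(Rational(-7, 2), 4) = Rational(1, 2) ≈ 0.50000)
Function('Q')(J, E) = Add(Rational(-7, 2), Mul(-1, J)) (Function('Q')(J, E) = Add(Add(1, Mul(-1, Add(4, J))), Mul(-1, Rational(1, 2))) = Add(Add(1, Add(-4, Mul(-1, J))), Rational(-1, 2)) = Add(Add(-3, Mul(-1, J)), Rational(-1, 2)) = Add(Rational(-7, 2), Mul(-1, J)))
Mul(Function('Q')(43, 35), Mul(Add(-15, -11), Pow(Add(-6, Function('y')(5)), -1))) = Mul(Add(Rational(-7, 2), Mul(-1, 43)), Mul(Add(-15, -11), Pow(Add(-6, Rational(-1, 2)), -1))) = Mul(Add(Rational(-7, 2), -43), Mul(-26, Pow(Rational(-13, 2), -1))) = Mul(Rational(-93, 2), Mul(-26, Rational(-2, 13))) = Mul(Rational(-93, 2), 4) = -186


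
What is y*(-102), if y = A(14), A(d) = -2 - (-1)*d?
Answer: -1224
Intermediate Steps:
A(d) = -2 + d
y = 12 (y = -2 + 14 = 12)
y*(-102) = 12*(-102) = -1224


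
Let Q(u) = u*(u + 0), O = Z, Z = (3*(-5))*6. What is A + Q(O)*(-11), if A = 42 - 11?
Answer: -89069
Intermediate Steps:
A = 31
Z = -90 (Z = -15*6 = -90)
O = -90
Q(u) = u² (Q(u) = u*u = u²)
A + Q(O)*(-11) = 31 + (-90)²*(-11) = 31 + 8100*(-11) = 31 - 89100 = -89069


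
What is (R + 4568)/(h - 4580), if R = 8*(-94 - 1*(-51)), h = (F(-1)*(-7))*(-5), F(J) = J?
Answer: -4224/4615 ≈ -0.91528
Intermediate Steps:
h = -35 (h = -1*(-7)*(-5) = 7*(-5) = -35)
R = -344 (R = 8*(-94 + 51) = 8*(-43) = -344)
(R + 4568)/(h - 4580) = (-344 + 4568)/(-35 - 4580) = 4224/(-4615) = 4224*(-1/4615) = -4224/4615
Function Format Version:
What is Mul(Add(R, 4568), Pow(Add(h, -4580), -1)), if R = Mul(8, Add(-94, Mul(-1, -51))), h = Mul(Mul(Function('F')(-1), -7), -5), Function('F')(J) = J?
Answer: Rational(-4224, 4615) ≈ -0.91528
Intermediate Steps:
h = -35 (h = Mul(Mul(-1, -7), -5) = Mul(7, -5) = -35)
R = -344 (R = Mul(8, Add(-94, 51)) = Mul(8, -43) = -344)
Mul(Add(R, 4568), Pow(Add(h, -4580), -1)) = Mul(Add(-344, 4568), Pow(Add(-35, -4580), -1)) = Mul(4224, Pow(-4615, -1)) = Mul(4224, Rational(-1, 4615)) = Rational(-4224, 4615)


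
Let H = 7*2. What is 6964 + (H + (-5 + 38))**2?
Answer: 9173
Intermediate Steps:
H = 14
6964 + (H + (-5 + 38))**2 = 6964 + (14 + (-5 + 38))**2 = 6964 + (14 + 33)**2 = 6964 + 47**2 = 6964 + 2209 = 9173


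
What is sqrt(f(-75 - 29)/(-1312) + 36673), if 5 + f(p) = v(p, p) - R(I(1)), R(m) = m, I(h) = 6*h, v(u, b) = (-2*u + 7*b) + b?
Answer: 3*sqrt(438386678)/328 ≈ 191.50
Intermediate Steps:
v(u, b) = -2*u + 8*b
f(p) = -11 + 6*p (f(p) = -5 + ((-2*p + 8*p) - 6) = -5 + (6*p - 1*6) = -5 + (6*p - 6) = -5 + (-6 + 6*p) = -11 + 6*p)
sqrt(f(-75 - 29)/(-1312) + 36673) = sqrt((-11 + 6*(-75 - 29))/(-1312) + 36673) = sqrt((-11 + 6*(-104))*(-1/1312) + 36673) = sqrt((-11 - 624)*(-1/1312) + 36673) = sqrt(-635*(-1/1312) + 36673) = sqrt(635/1312 + 36673) = sqrt(48115611/1312) = 3*sqrt(438386678)/328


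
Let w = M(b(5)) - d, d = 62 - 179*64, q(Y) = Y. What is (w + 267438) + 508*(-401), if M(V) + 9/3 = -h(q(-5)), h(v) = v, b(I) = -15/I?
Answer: 75126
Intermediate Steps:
d = -11394 (d = 62 - 11456 = -11394)
M(V) = 2 (M(V) = -3 - 1*(-5) = -3 + 5 = 2)
w = 11396 (w = 2 - 1*(-11394) = 2 + 11394 = 11396)
(w + 267438) + 508*(-401) = (11396 + 267438) + 508*(-401) = 278834 - 203708 = 75126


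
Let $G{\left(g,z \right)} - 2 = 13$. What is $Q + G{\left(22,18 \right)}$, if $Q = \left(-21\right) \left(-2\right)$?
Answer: $57$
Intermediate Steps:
$Q = 42$
$G{\left(g,z \right)} = 15$ ($G{\left(g,z \right)} = 2 + 13 = 15$)
$Q + G{\left(22,18 \right)} = 42 + 15 = 57$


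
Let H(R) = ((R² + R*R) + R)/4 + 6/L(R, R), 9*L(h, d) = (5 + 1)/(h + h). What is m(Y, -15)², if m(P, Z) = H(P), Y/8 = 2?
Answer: 176400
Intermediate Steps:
Y = 16 (Y = 8*2 = 16)
L(h, d) = 1/(3*h) (L(h, d) = ((5 + 1)/(h + h))/9 = (6/((2*h)))/9 = (6*(1/(2*h)))/9 = (3/h)/9 = 1/(3*h))
H(R) = R²/2 + 73*R/4 (H(R) = ((R² + R*R) + R)/4 + 6/((1/(3*R))) = ((R² + R²) + R)*(¼) + 6*(3*R) = (2*R² + R)*(¼) + 18*R = (R + 2*R²)*(¼) + 18*R = (R²/2 + R/4) + 18*R = R²/2 + 73*R/4)
m(P, Z) = P*(73 + 2*P)/4
m(Y, -15)² = ((¼)*16*(73 + 2*16))² = ((¼)*16*(73 + 32))² = ((¼)*16*105)² = 420² = 176400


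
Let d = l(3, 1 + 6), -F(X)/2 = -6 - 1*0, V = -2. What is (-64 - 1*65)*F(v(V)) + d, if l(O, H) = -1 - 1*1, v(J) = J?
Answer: -1550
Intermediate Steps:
F(X) = 12 (F(X) = -2*(-6 - 1*0) = -2*(-6 + 0) = -2*(-6) = 12)
l(O, H) = -2 (l(O, H) = -1 - 1 = -2)
d = -2
(-64 - 1*65)*F(v(V)) + d = (-64 - 1*65)*12 - 2 = (-64 - 65)*12 - 2 = -129*12 - 2 = -1548 - 2 = -1550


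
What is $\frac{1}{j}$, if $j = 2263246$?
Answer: $\frac{1}{2263246} \approx 4.4184 \cdot 10^{-7}$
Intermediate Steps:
$\frac{1}{j} = \frac{1}{2263246}$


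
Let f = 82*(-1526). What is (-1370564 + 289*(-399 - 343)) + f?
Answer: -1710134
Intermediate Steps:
f = -125132
(-1370564 + 289*(-399 - 343)) + f = (-1370564 + 289*(-399 - 343)) - 125132 = (-1370564 + 289*(-742)) - 125132 = (-1370564 - 214438) - 125132 = -1585002 - 125132 = -1710134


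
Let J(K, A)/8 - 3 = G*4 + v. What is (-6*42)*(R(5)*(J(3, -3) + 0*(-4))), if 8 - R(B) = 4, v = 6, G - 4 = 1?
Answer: -233856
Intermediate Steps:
G = 5 (G = 4 + 1 = 5)
R(B) = 4 (R(B) = 8 - 1*4 = 8 - 4 = 4)
J(K, A) = 232 (J(K, A) = 24 + 8*(5*4 + 6) = 24 + 8*(20 + 6) = 24 + 8*26 = 24 + 208 = 232)
(-6*42)*(R(5)*(J(3, -3) + 0*(-4))) = (-6*42)*(4*(232 + 0*(-4))) = -1008*(232 + 0) = -1008*232 = -252*928 = -233856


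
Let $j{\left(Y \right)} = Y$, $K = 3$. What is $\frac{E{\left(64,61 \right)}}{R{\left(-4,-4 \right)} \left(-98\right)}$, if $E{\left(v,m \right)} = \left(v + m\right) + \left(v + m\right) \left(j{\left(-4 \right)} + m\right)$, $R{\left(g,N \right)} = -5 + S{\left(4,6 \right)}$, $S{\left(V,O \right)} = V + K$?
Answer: $- \frac{3625}{98} \approx -36.99$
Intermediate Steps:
$S{\left(V,O \right)} = 3 + V$ ($S{\left(V,O \right)} = V + 3 = 3 + V$)
$R{\left(g,N \right)} = 2$ ($R{\left(g,N \right)} = -5 + \left(3 + 4\right) = -5 + 7 = 2$)
$E{\left(v,m \right)} = m + v + \left(-4 + m\right) \left(m + v\right)$ ($E{\left(v,m \right)} = \left(v + m\right) + \left(v + m\right) \left(-4 + m\right) = \left(m + v\right) + \left(m + v\right) \left(-4 + m\right) = \left(m + v\right) + \left(-4 + m\right) \left(m + v\right) = m + v + \left(-4 + m\right) \left(m + v\right)$)
$\frac{E{\left(64,61 \right)}}{R{\left(-4,-4 \right)} \left(-98\right)} = \frac{61^{2} - 183 - 192 + 61 \cdot 64}{2 \left(-98\right)} = \frac{3721 - 183 - 192 + 3904}{-196} = 7250 \left(- \frac{1}{196}\right) = - \frac{3625}{98}$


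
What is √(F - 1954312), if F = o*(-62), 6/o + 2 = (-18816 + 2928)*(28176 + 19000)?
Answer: I*√274482462653089642586830/374766145 ≈ 1398.0*I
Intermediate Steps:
o = -3/374766145 (o = 6/(-2 + (-18816 + 2928)*(28176 + 19000)) = 6/(-2 - 15888*47176) = 6/(-2 - 749532288) = 6/(-749532290) = 6*(-1/749532290) = -3/374766145 ≈ -8.0050e-9)
F = 186/374766145 (F = -3/374766145*(-62) = 186/374766145 ≈ 4.9631e-7)
√(F - 1954312) = √(186/374766145 - 1954312) = √(-732409974367054/374766145) = I*√274482462653089642586830/374766145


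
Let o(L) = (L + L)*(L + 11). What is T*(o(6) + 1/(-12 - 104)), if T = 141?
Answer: 3336483/116 ≈ 28763.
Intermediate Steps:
o(L) = 2*L*(11 + L) (o(L) = (2*L)*(11 + L) = 2*L*(11 + L))
T*(o(6) + 1/(-12 - 104)) = 141*(2*6*(11 + 6) + 1/(-12 - 104)) = 141*(2*6*17 + 1/(-116)) = 141*(204 - 1/116) = 141*(23663/116) = 3336483/116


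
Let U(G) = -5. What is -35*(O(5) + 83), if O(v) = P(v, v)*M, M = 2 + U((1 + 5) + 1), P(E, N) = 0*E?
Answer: -2905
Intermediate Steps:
P(E, N) = 0
M = -3 (M = 2 - 5 = -3)
O(v) = 0 (O(v) = 0*(-3) = 0)
-35*(O(5) + 83) = -35*(0 + 83) = -35*83 = -2905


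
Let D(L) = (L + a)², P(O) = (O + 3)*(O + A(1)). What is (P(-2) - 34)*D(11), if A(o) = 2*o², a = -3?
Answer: -2176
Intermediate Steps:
P(O) = (2 + O)*(3 + O) (P(O) = (O + 3)*(O + 2*1²) = (3 + O)*(O + 2*1) = (3 + O)*(O + 2) = (3 + O)*(2 + O) = (2 + O)*(3 + O))
D(L) = (-3 + L)² (D(L) = (L - 3)² = (-3 + L)²)
(P(-2) - 34)*D(11) = ((6 + (-2)² + 5*(-2)) - 34)*(-3 + 11)² = ((6 + 4 - 10) - 34)*8² = (0 - 34)*64 = -34*64 = -2176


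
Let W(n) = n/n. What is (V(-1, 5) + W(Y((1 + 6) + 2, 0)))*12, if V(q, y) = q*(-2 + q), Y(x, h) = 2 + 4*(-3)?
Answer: 48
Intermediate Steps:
Y(x, h) = -10 (Y(x, h) = 2 - 12 = -10)
W(n) = 1
(V(-1, 5) + W(Y((1 + 6) + 2, 0)))*12 = (-(-2 - 1) + 1)*12 = (-1*(-3) + 1)*12 = (3 + 1)*12 = 4*12 = 48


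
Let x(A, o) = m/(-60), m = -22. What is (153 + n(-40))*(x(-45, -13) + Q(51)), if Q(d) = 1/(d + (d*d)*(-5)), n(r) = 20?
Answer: 2053856/32385 ≈ 63.420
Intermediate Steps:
x(A, o) = 11/30 (x(A, o) = -22/(-60) = -22*(-1/60) = 11/30)
Q(d) = 1/(d - 5*d²) (Q(d) = 1/(d + d²*(-5)) = 1/(d - 5*d²))
(153 + n(-40))*(x(-45, -13) + Q(51)) = (153 + 20)*(11/30 - 1/(51*(-1 + 5*51))) = 173*(11/30 - 1*1/51/(-1 + 255)) = 173*(11/30 - 1*1/51/254) = 173*(11/30 - 1*1/51*1/254) = 173*(11/30 - 1/12954) = 173*(11872/32385) = 2053856/32385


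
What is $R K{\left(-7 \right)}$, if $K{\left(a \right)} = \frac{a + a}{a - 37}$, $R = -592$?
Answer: $- \frac{2072}{11} \approx -188.36$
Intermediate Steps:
$K{\left(a \right)} = \frac{2 a}{-37 + a}$
$R K{\left(-7 \right)} = - 592 \cdot 2 \left(-7\right) \frac{1}{-37 - 7} = - 592 \cdot 2 \left(-7\right) \frac{1}{-44} = - 592 \cdot 2 \left(-7\right) \left(- \frac{1}{44}\right) = \left(-592\right) \frac{7}{22} = - \frac{2072}{11}$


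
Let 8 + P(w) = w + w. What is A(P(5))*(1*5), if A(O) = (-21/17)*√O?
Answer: -105*√2/17 ≈ -8.7348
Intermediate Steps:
P(w) = -8 + 2*w (P(w) = -8 + (w + w) = -8 + 2*w)
A(O) = -21*√O/17 (A(O) = (-21*1/17)*√O = -21*√O/17)
A(P(5))*(1*5) = (-21*√(-8 + 2*5)/17)*(1*5) = -21*√(-8 + 10)/17*5 = -21*√2/17*5 = -105*√2/17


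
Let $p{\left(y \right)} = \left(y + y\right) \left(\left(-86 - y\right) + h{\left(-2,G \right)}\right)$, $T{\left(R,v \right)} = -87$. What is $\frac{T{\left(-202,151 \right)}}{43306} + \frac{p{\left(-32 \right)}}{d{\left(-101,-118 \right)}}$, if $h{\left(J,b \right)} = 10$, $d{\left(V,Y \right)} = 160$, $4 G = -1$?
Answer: $\frac{3810493}{216530} \approx 17.598$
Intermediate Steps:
$G = - \frac{1}{4}$ ($G = \frac{1}{4} \left(-1\right) = - \frac{1}{4} \approx -0.25$)
$p{\left(y \right)} = 2 y \left(-76 - y\right)$ ($p{\left(y \right)} = \left(y + y\right) \left(\left(-86 - y\right) + 10\right) = 2 y \left(-76 - y\right)$)
$\frac{T{\left(-202,151 \right)}}{43306} + \frac{p{\left(-32 \right)}}{d{\left(-101,-118 \right)}} = - \frac{87}{43306} + \frac{\left(-2\right) \left(-32\right) \left(76 - 32\right)}{160} = \left(-87\right) \frac{1}{43306} + \left(-2\right) \left(-32\right) 44 \cdot \frac{1}{160} = - \frac{87}{43306} + 2816 \cdot \frac{1}{160} = - \frac{87}{43306} + \frac{88}{5} = \frac{3810493}{216530}$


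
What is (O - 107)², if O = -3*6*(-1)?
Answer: 7921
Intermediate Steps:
O = 18 (O = -18*(-1) = 18)
(O - 107)² = (18 - 107)² = (-89)² = 7921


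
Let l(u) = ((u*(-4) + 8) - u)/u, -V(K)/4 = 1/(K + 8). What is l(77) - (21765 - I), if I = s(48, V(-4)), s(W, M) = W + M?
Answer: -1672663/77 ≈ -21723.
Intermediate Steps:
V(K) = -4/(8 + K) (V(K) = -4/(K + 8) = -4/(8 + K))
s(W, M) = M + W
I = 47 (I = -4/(8 - 4) + 48 = -4/4 + 48 = -4*¼ + 48 = -1 + 48 = 47)
l(u) = (8 - 5*u)/u (l(u) = ((-4*u + 8) - u)/u = ((8 - 4*u) - u)/u = (8 - 5*u)/u)
l(77) - (21765 - I) = (-5 + 8/77) - (21765 - 1*47) = (-5 + 8*(1/77)) - (21765 - 47) = (-5 + 8/77) - 1*21718 = -377/77 - 21718 = -1672663/77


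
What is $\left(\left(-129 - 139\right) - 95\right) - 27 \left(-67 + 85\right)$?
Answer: $-849$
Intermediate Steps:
$\left(\left(-129 - 139\right) - 95\right) - 27 \left(-67 + 85\right) = \left(-268 - 95\right) - 486 = -363 - 486 = -849$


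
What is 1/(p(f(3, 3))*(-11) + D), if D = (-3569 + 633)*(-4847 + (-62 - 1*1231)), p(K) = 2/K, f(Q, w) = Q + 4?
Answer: 7/126189258 ≈ 5.5472e-8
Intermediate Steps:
f(Q, w) = 4 + Q
D = 18027040 (D = -2936*(-4847 + (-62 - 1231)) = -2936*(-4847 - 1293) = -2936*(-6140) = 18027040)
1/(p(f(3, 3))*(-11) + D) = 1/((2/(4 + 3))*(-11) + 18027040) = 1/((2/7)*(-11) + 18027040) = 1/(-22/7 + 18027040) = 1/(126189258/7) = 7/126189258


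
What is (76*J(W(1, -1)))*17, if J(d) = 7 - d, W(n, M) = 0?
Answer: 9044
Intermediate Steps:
(76*J(W(1, -1)))*17 = (76*(7 - 1*0))*17 = (76*(7 + 0))*17 = (76*7)*17 = 532*17 = 9044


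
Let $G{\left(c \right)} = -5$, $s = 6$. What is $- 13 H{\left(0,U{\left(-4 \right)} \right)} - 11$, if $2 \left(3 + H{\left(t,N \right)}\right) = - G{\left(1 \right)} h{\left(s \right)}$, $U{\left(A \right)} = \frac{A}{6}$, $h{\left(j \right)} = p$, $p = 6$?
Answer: $-167$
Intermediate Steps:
$h{\left(j \right)} = 6$
$U{\left(A \right)} = \frac{A}{6}$ ($U{\left(A \right)} = A \frac{1}{6} = \frac{A}{6}$)
$H{\left(t,N \right)} = 12$ ($H{\left(t,N \right)} = -3 + \frac{\left(-1\right) \left(-5\right) 6}{2} = -3 + \frac{5 \cdot 6}{2} = -3 + \frac{1}{2} \cdot 30 = -3 + 15 = 12$)
$- 13 H{\left(0,U{\left(-4 \right)} \right)} - 11 = \left(-13\right) 12 - 11 = -156 - 11 = -167$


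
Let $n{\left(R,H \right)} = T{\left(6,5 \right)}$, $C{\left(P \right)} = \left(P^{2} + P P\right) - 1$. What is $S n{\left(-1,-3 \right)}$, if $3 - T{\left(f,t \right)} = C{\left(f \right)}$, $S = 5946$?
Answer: $-404328$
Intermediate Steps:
$C{\left(P \right)} = -1 + 2 P^{2}$ ($C{\left(P \right)} = \left(P^{2} + P^{2}\right) - 1 = 2 P^{2} - 1 = -1 + 2 P^{2}$)
$T{\left(f,t \right)} = 4 - 2 f^{2}$ ($T{\left(f,t \right)} = 3 - \left(-1 + 2 f^{2}\right) = 4 - 2 f^{2}$)
$n{\left(R,H \right)} = -68$ ($n{\left(R,H \right)} = 4 - 2 \cdot 6^{2} = 4 - 72 = -68$)
$S n{\left(-1,-3 \right)} = 5946 \left(-68\right) = -404328$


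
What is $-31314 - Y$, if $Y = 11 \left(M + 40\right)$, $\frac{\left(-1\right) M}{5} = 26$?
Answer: $-30324$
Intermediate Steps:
$M = -130$ ($M = \left(-5\right) 26 = -130$)
$Y = -990$ ($Y = 11 \left(-130 + 40\right) = 11 \left(-90\right) = -990$)
$-31314 - Y = -31314 - -990 = -31314 + 990 = -30324$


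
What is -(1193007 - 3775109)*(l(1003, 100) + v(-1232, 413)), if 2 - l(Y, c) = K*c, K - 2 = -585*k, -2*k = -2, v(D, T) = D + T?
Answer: 148426969266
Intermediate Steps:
k = 1 (k = -½*(-2) = 1)
K = -583 (K = 2 - 585*1 = 2 - 585 = -583)
l(Y, c) = 2 + 583*c (l(Y, c) = 2 - (-583)*c = 2 + 583*c)
-(1193007 - 3775109)*(l(1003, 100) + v(-1232, 413)) = -(1193007 - 3775109)*((2 + 583*100) + (-1232 + 413)) = -(-2582102)*((2 + 58300) - 819) = -(-2582102)*(58302 - 819) = -(-2582102)*57483 = -1*(-148426969266) = 148426969266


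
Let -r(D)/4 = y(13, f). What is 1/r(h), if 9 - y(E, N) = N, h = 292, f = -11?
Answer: -1/80 ≈ -0.012500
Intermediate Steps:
y(E, N) = 9 - N
r(D) = -80 (r(D) = -4*(9 - 1*(-11)) = -4*(9 + 11) = -4*20 = -80)
1/r(h) = 1/(-80) = -1/80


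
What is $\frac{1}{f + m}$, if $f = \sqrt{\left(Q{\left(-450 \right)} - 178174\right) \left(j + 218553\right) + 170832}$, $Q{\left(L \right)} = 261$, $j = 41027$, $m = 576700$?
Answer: $\frac{144175}{94691343927} - \frac{i \sqrt{11545621427}}{189382687854} \approx 1.5226 \cdot 10^{-6} - 5.6737 \cdot 10^{-7} i$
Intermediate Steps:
$f = 2 i \sqrt{11545621427}$ ($f = \sqrt{\left(261 - 178174\right) \left(41027 + 218553\right) + 170832} = \sqrt{\left(-177913\right) 259580 + 170832} = \sqrt{-46182656540 + 170832} = \sqrt{-46182485708} = 2 i \sqrt{11545621427} \approx 2.149 \cdot 10^{5} i$)
$\frac{1}{f + m} = \frac{1}{2 i \sqrt{11545621427} + 576700} = \frac{1}{576700 + 2 i \sqrt{11545621427}}$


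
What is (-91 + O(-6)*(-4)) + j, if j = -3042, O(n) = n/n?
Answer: -3137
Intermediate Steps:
O(n) = 1
(-91 + O(-6)*(-4)) + j = (-91 + 1*(-4)) - 3042 = (-91 - 4) - 3042 = -95 - 3042 = -3137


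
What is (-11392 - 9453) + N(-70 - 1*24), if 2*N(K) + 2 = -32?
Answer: -20862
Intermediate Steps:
N(K) = -17 (N(K) = -1 + (½)*(-32) = -1 - 16 = -17)
(-11392 - 9453) + N(-70 - 1*24) = (-11392 - 9453) - 17 = -20845 - 17 = -20862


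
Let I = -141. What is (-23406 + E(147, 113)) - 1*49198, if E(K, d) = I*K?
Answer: -93331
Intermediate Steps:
E(K, d) = -141*K
(-23406 + E(147, 113)) - 1*49198 = (-23406 - 141*147) - 1*49198 = (-23406 - 20727) - 49198 = -44133 - 49198 = -93331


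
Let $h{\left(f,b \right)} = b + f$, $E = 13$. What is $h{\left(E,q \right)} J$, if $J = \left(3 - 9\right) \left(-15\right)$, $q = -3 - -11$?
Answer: $1890$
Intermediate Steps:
$q = 8$ ($q = -3 + 11 = 8$)
$J = 90$ ($J = \left(-6\right) \left(-15\right) = 90$)
$h{\left(E,q \right)} J = \left(8 + 13\right) 90 = 21 \cdot 90 = 1890$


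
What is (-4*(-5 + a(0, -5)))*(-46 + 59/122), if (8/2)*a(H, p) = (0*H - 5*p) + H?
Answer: 27765/122 ≈ 227.58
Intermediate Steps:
a(H, p) = -5*p/4 + H/4 (a(H, p) = ((0*H - 5*p) + H)/4 = ((0 - 5*p) + H)/4 = (-5*p + H)/4 = (H - 5*p)/4 = -5*p/4 + H/4)
(-4*(-5 + a(0, -5)))*(-46 + 59/122) = (-4*(-5 + (-5/4*(-5) + (1/4)*0)))*(-46 + 59/122) = (-4*(-5 + (25/4 + 0)))*(-46 + 59*(1/122)) = (-4*(-5 + 25/4))*(-46 + 59/122) = -4*5/4*(-5553/122) = -5*(-5553/122) = 27765/122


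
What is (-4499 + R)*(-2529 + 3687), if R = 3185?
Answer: -1521612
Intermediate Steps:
(-4499 + R)*(-2529 + 3687) = (-4499 + 3185)*(-2529 + 3687) = -1314*1158 = -1521612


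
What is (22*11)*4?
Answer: 968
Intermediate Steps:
(22*11)*4 = 242*4 = 968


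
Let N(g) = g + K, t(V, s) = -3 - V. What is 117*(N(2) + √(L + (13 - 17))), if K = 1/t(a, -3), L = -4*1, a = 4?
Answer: 1521/7 + 234*I*√2 ≈ 217.29 + 330.93*I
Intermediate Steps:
L = -4
K = -⅐ (K = 1/(-3 - 1*4) = 1/(-3 - 4) = 1/(-7) = -⅐ ≈ -0.14286)
N(g) = -⅐ + g (N(g) = g - ⅐ = -⅐ + g)
117*(N(2) + √(L + (13 - 17))) = 117*((-⅐ + 2) + √(-4 + (13 - 17))) = 117*(13/7 + √(-4 - 4)) = 117*(13/7 + √(-8)) = 117*(13/7 + 2*I*√2) = 1521/7 + 234*I*√2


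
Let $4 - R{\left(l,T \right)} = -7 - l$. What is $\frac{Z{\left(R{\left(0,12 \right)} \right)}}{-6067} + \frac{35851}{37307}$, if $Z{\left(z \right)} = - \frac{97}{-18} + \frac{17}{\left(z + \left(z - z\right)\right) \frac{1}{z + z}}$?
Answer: $\frac{3888693643}{4074148242} \approx 0.95448$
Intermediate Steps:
$R{\left(l,T \right)} = 11 + l$ ($R{\left(l,T \right)} = 4 - \left(-7 - l\right) = 4 + \left(7 + l\right) = 11 + l$)
$Z{\left(z \right)} = \frac{709}{18}$ ($Z{\left(z \right)} = \left(-97\right) \left(- \frac{1}{18}\right) + \frac{17}{\left(z + 0\right) \frac{1}{2 z}} = \frac{97}{18} + \frac{17}{z \frac{1}{2 z}} = \frac{97}{18} + 17 \frac{1}{\frac{1}{2}} = \frac{97}{18} + 17 \cdot 2 = \frac{97}{18} + 34 = \frac{709}{18}$)
$\frac{Z{\left(R{\left(0,12 \right)} \right)}}{-6067} + \frac{35851}{37307} = \frac{709}{18 \left(-6067\right)} + \frac{35851}{37307} = \frac{709}{18} \left(- \frac{1}{6067}\right) + 35851 \cdot \frac{1}{37307} = - \frac{709}{109206} + \frac{35851}{37307} = \frac{3888693643}{4074148242}$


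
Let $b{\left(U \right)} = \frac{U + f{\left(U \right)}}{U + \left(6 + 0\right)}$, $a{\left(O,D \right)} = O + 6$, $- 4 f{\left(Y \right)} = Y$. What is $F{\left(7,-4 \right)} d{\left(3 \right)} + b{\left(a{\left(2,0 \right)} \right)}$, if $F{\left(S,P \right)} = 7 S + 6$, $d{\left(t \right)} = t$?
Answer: $\frac{1158}{7} \approx 165.43$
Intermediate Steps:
$f{\left(Y \right)} = - \frac{Y}{4}$
$a{\left(O,D \right)} = 6 + O$
$F{\left(S,P \right)} = 6 + 7 S$
$b{\left(U \right)} = \frac{3 U}{4 \left(6 + U\right)}$ ($b{\left(U \right)} = \frac{U - \frac{U}{4}}{U + \left(6 + 0\right)} = \frac{\frac{3}{4} U}{U + 6} = \frac{\frac{3}{4} U}{6 + U} = \frac{3 U}{4 \left(6 + U\right)}$)
$F{\left(7,-4 \right)} d{\left(3 \right)} + b{\left(a{\left(2,0 \right)} \right)} = \left(6 + 7 \cdot 7\right) 3 + \frac{3 \left(6 + 2\right)}{4 \left(6 + \left(6 + 2\right)\right)} = \left(6 + 49\right) 3 + \frac{3}{4} \cdot 8 \frac{1}{6 + 8} = 55 \cdot 3 + \frac{3}{4} \cdot 8 \cdot \frac{1}{14} = 165 + \frac{3}{4} \cdot 8 \cdot \frac{1}{14} = 165 + \frac{3}{7} = \frac{1158}{7}$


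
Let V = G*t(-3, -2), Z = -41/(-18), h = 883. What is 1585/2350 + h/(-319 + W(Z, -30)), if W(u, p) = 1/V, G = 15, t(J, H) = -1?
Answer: -1176997/562355 ≈ -2.0930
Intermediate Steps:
Z = 41/18 (Z = -41*(-1/18) = 41/18 ≈ 2.2778)
V = -15 (V = 15*(-1) = -15)
W(u, p) = -1/15 (W(u, p) = 1/(-15) = -1/15)
1585/2350 + h/(-319 + W(Z, -30)) = 1585/2350 + 883/(-319 - 1/15) = 1585*(1/2350) + 883/(-4786/15) = 317/470 + 883*(-15/4786) = 317/470 - 13245/4786 = -1176997/562355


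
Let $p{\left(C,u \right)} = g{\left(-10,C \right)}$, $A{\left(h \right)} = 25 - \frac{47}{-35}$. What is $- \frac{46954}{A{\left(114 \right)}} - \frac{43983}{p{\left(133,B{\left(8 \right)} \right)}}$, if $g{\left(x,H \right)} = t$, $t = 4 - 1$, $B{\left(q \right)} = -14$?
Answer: $- \frac{7580416}{461} \approx -16443.0$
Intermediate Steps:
$t = 3$
$A{\left(h \right)} = \frac{922}{35}$ ($A{\left(h \right)} = 25 - - \frac{47}{35} = 25 + \frac{47}{35} = \frac{922}{35}$)
$g{\left(x,H \right)} = 3$
$p{\left(C,u \right)} = 3$
$- \frac{46954}{A{\left(114 \right)}} - \frac{43983}{p{\left(133,B{\left(8 \right)} \right)}} = - \frac{46954}{\frac{922}{35}} - \frac{43983}{3} = \left(-46954\right) \frac{35}{922} - 14661 = - \frac{821695}{461} - 14661 = - \frac{7580416}{461}$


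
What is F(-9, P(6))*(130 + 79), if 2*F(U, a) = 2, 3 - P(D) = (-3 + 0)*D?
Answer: 209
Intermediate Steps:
P(D) = 3 + 3*D (P(D) = 3 - (-3 + 0)*D = 3 - (-3)*D = 3 + 3*D)
F(U, a) = 1 (F(U, a) = (½)*2 = 1)
F(-9, P(6))*(130 + 79) = 1*(130 + 79) = 1*209 = 209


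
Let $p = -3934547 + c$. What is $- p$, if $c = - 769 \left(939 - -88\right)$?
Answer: $4724310$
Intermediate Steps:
$c = -789763$ ($c = - 769 \left(939 + \left(-379 + 467\right)\right) = - 769 \left(939 + 88\right) = \left(-769\right) 1027 = -789763$)
$p = -4724310$ ($p = -3934547 - 789763 = -4724310$)
$- p = \left(-1\right) \left(-4724310\right) = 4724310$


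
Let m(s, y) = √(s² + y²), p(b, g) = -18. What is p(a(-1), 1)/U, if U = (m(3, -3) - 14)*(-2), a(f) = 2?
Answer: -63/89 - 27*√2/178 ≈ -0.92238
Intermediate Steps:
U = 28 - 6*√2 (U = (√(3² + (-3)²) - 14)*(-2) = (√(9 + 9) - 14)*(-2) = (√18 - 14)*(-2) = (3*√2 - 14)*(-2) = (-14 + 3*√2)*(-2) = 28 - 6*√2 ≈ 19.515)
p(a(-1), 1)/U = -18/(28 - 6*√2)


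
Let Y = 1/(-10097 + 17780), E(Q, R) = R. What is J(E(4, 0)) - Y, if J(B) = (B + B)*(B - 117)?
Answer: -1/7683 ≈ -0.00013016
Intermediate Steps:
J(B) = 2*B*(-117 + B) (J(B) = (2*B)*(-117 + B) = 2*B*(-117 + B))
Y = 1/7683 ≈ 0.00013016
J(E(4, 0)) - Y = 2*0*(-117 + 0) - 1*1/7683 = 2*0*(-117) - 1/7683 = 0 - 1/7683 = -1/7683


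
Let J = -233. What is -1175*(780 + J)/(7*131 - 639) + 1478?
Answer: -231841/278 ≈ -833.96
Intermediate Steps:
-1175*(780 + J)/(7*131 - 639) + 1478 = -1175*(780 - 233)/(7*131 - 639) + 1478 = -642725/(917 - 639) + 1478 = -642725/278 + 1478 = -231841/278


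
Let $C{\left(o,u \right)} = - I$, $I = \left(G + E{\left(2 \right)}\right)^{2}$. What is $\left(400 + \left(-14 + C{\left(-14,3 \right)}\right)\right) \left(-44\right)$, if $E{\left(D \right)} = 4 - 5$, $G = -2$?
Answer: $-16588$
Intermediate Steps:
$E{\left(D \right)} = -1$
$I = 9$ ($I = \left(-2 - 1\right)^{2} = \left(-3\right)^{2} = 9$)
$C{\left(o,u \right)} = -9$ ($C{\left(o,u \right)} = \left(-1\right) 9 = -9$)
$\left(400 + \left(-14 + C{\left(-14,3 \right)}\right)\right) \left(-44\right) = \left(400 - 23\right) \left(-44\right) = 377 \left(-44\right) = -16588$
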